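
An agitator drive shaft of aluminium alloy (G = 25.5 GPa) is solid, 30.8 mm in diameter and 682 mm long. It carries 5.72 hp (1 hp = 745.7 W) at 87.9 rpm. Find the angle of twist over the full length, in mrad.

ω = 2π·87.9/60 = 9.205 rad/s, so T = P/ω = 5.72×745.7 / 9.205 = 463.4 N·m.
J = πd⁴/32 = π(0.0308)⁴/32 = 8.835×10^-8 m⁴.
θ = T·L/(G·J) = 463.4 × 0.682 / (25.5×10⁹ × 8.835×10^-8) = 0.1403 rad.

140 mrad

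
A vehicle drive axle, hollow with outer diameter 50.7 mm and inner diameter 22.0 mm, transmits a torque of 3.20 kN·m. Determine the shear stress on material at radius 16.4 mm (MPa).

J = π(d_o⁴ − d_i⁴)/32 = π(0.0507⁴ − 0.0220⁴)/32 = 6.257×10^-7 m⁴.
Shear stress varies linearly with radius: τ = T·r/J = 3200 × 0.0164 / 6.257×10^-7 = 8.388×10^7 Pa.

83.9 MPa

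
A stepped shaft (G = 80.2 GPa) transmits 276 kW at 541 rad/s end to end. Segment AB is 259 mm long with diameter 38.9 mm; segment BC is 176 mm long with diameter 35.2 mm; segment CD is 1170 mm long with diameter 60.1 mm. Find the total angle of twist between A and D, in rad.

ω = 541 rad/s, so T = P/ω = 276×10³ / 541.0 = 510.2 N·m.
J_AB = π(0.0389)⁴/32 = 2.25×10^-7 m⁴; J_BC = π(0.0352)⁴/32 = 1.51×10^-7 m⁴; J_CD = π(0.0601)⁴/32 = 1.28×10^-6 m⁴.
θ = (T/G)·Σ L_i/J_i = (510.2/80.2×10⁹)·(0.259/2.25×10^-7 + 0.176/1.51×10^-7 + 1.17/1.28×10^-6) = 0.02057 rad.

0.0206 rad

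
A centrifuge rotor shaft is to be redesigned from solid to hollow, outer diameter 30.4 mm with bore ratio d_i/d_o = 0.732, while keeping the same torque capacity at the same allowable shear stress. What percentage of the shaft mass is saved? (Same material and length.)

Equal τ_max and T ⇒ the solid shaft needs d_s³ = d_o³(1−k⁴), so d_s = 30.4·(1−0.732⁴)^(1/3) = 27.16 mm.
Area ratio A_h/A_s = d_o²(1−k²)/d_s² = (1−k²)/(1−k⁴)^(2/3) = 0.5817.
Mass saving = 1 − 0.5817 = 41.8 %.

41.8 %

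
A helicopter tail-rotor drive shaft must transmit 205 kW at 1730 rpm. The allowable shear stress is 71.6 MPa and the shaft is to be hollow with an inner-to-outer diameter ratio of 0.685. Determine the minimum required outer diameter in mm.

ω = 2π·1730/60 = 181.2 rad/s, so T = P/ω = 205×10³ / 181.2 = 1132 N·m.
For a hollow shaft with d_i/d_o = 0.685: τ_max = 16T/(π d_o³ (1−k⁴)), so d_o = [16T/(π τ_allow (1−k⁴))]^(1/3) = [16·1132/(π·7.16×10^7·0.7798)]^(1/3) = 0.04691 m.

46.9 mm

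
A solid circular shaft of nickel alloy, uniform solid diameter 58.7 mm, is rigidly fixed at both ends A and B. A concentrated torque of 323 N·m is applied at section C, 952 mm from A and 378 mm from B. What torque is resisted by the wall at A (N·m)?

91.8 N·m

With uniform GJ and both ends fixed, compatibility θ_AC = θ_CB gives T_A·a = T_B·b, together with T_A + T_B = T₀.
T_A = T₀·b/(a+b) = 323.0·378/1330 = 91.80 N·m; T_B = 231.2 N·m.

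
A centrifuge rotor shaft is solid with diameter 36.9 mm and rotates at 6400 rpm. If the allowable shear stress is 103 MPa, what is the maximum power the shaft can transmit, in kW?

J = πd⁴/32 = π(0.0369)⁴/32 = 1.820×10^-7 m⁴.
T_max = τ_allow·J/r = 1.03×10^8 × 1.820×10^-7 / 0.0184 = 1016 N·m.
ω = 2π·6400/60 = 670.2 rad/s, so P_max = T_max·ω = 6.810×10^5 W.

681 kW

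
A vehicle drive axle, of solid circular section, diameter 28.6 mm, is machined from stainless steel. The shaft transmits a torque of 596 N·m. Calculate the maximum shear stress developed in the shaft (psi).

18800 psi

J = πd⁴/32 = π(0.0286)⁴/32 = 6.568×10^-8 m⁴.
τ_max = T·r/J = 596.0 × 0.0143 / 6.568×10^-8 = 1.298×10^8 Pa.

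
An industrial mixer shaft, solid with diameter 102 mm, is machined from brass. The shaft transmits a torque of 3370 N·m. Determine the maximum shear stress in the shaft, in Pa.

J = πd⁴/32 = π(0.102)⁴/32 = 1.063×10^-5 m⁴.
τ_max = T·r/J = 3370 × 0.0510 / 1.063×10^-5 = 1.617×10^7 Pa.

1.62e7 Pa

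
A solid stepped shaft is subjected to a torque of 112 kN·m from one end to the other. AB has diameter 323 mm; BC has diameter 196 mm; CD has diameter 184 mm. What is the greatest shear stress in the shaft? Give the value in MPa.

91.6 MPa

Under the same torque, τ_max = 16T/(πd³) is largest where d is smallest — segment CD (d = 184 mm).
τ_max = 16·112000/(π·(0.184)³) = 9.157×10^7 Pa.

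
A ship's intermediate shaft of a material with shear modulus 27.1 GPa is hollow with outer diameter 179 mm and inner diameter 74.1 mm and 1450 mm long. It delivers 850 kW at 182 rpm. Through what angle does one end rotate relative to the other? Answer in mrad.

24.4 mrad

ω = 2π·182/60 = 19.06 rad/s, so T = P/ω = 850×10³ / 19.06 = 44600 N·m.
J = π(d_o⁴ − d_i⁴)/32 = π(0.179⁴ − 0.0741⁴)/32 = 9.783×10^-5 m⁴.
θ = T·L/(G·J) = 44600 × 1.45 / (27.1×10⁹ × 9.783×10^-5) = 0.02439 rad.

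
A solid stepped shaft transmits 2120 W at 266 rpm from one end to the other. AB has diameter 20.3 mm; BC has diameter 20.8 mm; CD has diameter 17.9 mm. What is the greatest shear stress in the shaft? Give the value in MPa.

ω = 2π·266/60 = 27.86 rad/s, so T = P/ω = 2120 / 27.86 = 76.11 N·m.
Under the same torque, τ_max = 16T/(πd³) is largest where d is smallest — segment CD (d = 17.9 mm).
τ_max = 16·76.11/(π·(0.0179)³) = 6.758×10^7 Pa.

67.6 MPa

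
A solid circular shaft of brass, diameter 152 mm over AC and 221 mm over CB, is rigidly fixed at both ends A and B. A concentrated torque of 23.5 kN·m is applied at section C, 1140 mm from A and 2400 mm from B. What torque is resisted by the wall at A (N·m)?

Compatibility: T_A·a/J_AC = T_B·b/J_CB with T_A + T_B = T₀.
J_AC = 5.24×10^-5 m⁴, J_CB = 2.34×10^-4 m⁴, so T_A = T₀·(J_AC/a)/((J_AC/a)+(J_CB/b)) = 7526 N·m, T_B = 15970 N·m.

7530 N·m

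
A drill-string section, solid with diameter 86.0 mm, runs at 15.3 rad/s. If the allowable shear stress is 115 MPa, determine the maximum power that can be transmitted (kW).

220 kW

J = πd⁴/32 = π(0.0860)⁴/32 = 5.370×10^-6 m⁴.
T_max = τ_allow·J/r = 1.15×10^8 × 5.370×10^-6 / 0.0430 = 14360 N·m.
ω = 15.3 rad/s, so P_max = T_max·ω = 2.197×10^5 W.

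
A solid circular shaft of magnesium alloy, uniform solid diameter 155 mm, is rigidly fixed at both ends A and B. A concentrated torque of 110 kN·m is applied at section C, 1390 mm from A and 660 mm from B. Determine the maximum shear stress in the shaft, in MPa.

102 MPa

With uniform GJ and both ends fixed, compatibility θ_AC = θ_CB gives T_A·a = T_B·b, together with T_A + T_B = T₀.
T_A = T₀·b/(a+b) = 110000·660/2050 = 35410 N·m; T_B = 74590 N·m.
τ in each portion: τ_AC = 4.84×10^7 Pa, τ_CB = 1.02×10^8 Pa; maximum is in CB.
τ_max = T_CB·r/J = 74590·0.0775/5.67×10^-5 = 1.020×10^8 Pa.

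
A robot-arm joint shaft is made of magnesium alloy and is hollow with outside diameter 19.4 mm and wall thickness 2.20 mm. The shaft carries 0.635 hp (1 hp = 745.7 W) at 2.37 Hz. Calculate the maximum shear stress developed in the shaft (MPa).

34.5 MPa

ω = 2π·2.37 = 14.89 rad/s, so T = P/ω = 0.635×745.7 / 14.89 = 31.80 N·m.
J = π(d_o⁴ − d_i⁴)/32 = π(0.0194⁴ − 0.0150⁴)/32 = 8.936×10^-9 m⁴.
τ_max = T·r/J = 31.80 × 0.00970 / 8.936×10^-9 = 3.452×10^7 Pa.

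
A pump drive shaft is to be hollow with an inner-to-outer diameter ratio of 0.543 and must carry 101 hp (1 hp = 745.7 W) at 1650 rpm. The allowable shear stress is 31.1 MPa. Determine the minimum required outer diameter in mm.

ω = 2π·1650/60 = 172.8 rad/s, so T = P/ω = 101×745.7 / 172.8 = 435.9 N·m.
For a hollow shaft with d_i/d_o = 0.543: τ_max = 16T/(π d_o³ (1−k⁴)), so d_o = [16T/(π τ_allow (1−k⁴))]^(1/3) = [16·435.9/(π·3.11×10^7·0.9131)]^(1/3) = 0.04276 m.

42.8 mm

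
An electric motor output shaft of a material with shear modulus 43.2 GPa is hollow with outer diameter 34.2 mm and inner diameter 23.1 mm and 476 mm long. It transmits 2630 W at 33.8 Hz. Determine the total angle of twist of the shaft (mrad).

ω = 2π·33.8 = 212.4 rad/s, so T = P/ω = 2630 / 212.4 = 12.38 N·m.
J = π(d_o⁴ − d_i⁴)/32 = π(0.0342⁴ − 0.0231⁴)/32 = 1.064×10^-7 m⁴.
θ = T·L/(G·J) = 12.38 × 0.476 / (43.2×10⁹ × 1.064×10^-7) = 1.283×10^-3 rad.

1.28 mrad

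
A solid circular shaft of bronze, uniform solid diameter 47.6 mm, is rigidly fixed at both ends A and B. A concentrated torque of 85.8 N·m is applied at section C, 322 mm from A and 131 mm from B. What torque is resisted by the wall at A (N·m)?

With uniform GJ and both ends fixed, compatibility θ_AC = θ_CB gives T_A·a = T_B·b, together with T_A + T_B = T₀.
T_A = T₀·b/(a+b) = 85.80·131/453.0 = 24.81 N·m; T_B = 60.99 N·m.

24.8 N·m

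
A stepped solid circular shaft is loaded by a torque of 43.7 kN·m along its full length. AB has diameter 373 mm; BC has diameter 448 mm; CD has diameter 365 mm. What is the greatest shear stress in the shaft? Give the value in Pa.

4.58e6 Pa

Under the same torque, τ_max = 16T/(πd³) is largest where d is smallest — segment CD (d = 365 mm).
τ_max = 16·43700/(π·(0.365)³) = 4.577×10^6 Pa.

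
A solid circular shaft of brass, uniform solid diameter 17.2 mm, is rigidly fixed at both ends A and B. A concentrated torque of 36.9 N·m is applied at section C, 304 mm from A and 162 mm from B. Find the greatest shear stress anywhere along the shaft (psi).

3490 psi

With uniform GJ and both ends fixed, compatibility θ_AC = θ_CB gives T_A·a = T_B·b, together with T_A + T_B = T₀.
T_A = T₀·b/(a+b) = 36.90·162/466.0 = 12.83 N·m; T_B = 24.07 N·m.
τ in each portion: τ_AC = 1.28×10^7 Pa, τ_CB = 2.41×10^7 Pa; maximum is in CB.
τ_max = T_CB·r/J = 24.07·0.00860/8.59×10^-9 = 2.409×10^7 Pa.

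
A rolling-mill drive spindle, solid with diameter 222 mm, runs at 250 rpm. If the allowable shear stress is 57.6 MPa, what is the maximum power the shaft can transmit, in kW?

J = πd⁴/32 = π(0.222)⁴/32 = 2.385×10^-4 m⁴.
T_max = τ_allow·J/r = 5.76×10^7 × 2.385×10^-4 / 0.111 = 123700 N·m.
ω = 2π·250/60 = 26.18 rad/s, so P_max = T_max·ω = 3.240×10^6 W.

3240 kW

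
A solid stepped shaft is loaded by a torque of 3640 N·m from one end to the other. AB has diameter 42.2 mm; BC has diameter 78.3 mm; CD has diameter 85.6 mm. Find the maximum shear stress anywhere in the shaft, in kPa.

247000 kPa

Under the same torque, τ_max = 16T/(πd³) is largest where d is smallest — segment AB (d = 42.2 mm).
τ_max = 16·3640/(π·(0.0422)³) = 2.467×10^8 Pa.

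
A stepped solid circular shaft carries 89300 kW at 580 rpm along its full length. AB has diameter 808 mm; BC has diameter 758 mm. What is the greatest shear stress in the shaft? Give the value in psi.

2490 psi

ω = 2π·580/60 = 60.74 rad/s, so T = P/ω = 89300×10³ / 60.74 = 1.470e6 N·m.
Under the same torque, τ_max = 16T/(πd³) is largest where d is smallest — segment BC (d = 758 mm).
τ_max = 16·1.470e6/(π·(0.758)³) = 1.719×10^7 Pa.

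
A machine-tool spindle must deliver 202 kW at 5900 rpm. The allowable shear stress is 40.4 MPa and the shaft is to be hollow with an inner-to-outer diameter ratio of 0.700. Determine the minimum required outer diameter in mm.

ω = 2π·5900/60 = 617.8 rad/s, so T = P/ω = 202×10³ / 617.8 = 326.9 N·m.
For a hollow shaft with d_i/d_o = 0.700: τ_max = 16T/(π d_o³ (1−k⁴)), so d_o = [16T/(π τ_allow (1−k⁴))]^(1/3) = [16·326.9/(π·4.04×10^7·0.7599)]^(1/3) = 0.03785 m.

37.9 mm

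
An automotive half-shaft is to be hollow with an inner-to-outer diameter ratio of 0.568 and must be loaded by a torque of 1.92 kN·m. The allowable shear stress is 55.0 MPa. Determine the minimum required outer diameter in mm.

58.3 mm

For a hollow shaft with d_i/d_o = 0.568: τ_max = 16T/(π d_o³ (1−k⁴)), so d_o = [16T/(π τ_allow (1−k⁴))]^(1/3) = [16·1920/(π·5.50×10^7·0.8959)]^(1/3) = 0.05833 m.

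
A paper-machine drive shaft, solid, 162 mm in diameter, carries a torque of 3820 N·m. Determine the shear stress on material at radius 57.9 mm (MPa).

J = πd⁴/32 = π(0.162)⁴/32 = 6.762×10^-5 m⁴.
Shear stress varies linearly with radius: τ = T·r/J = 3820 × 0.0579 / 6.762×10^-5 = 3.271×10^6 Pa.

3.27 MPa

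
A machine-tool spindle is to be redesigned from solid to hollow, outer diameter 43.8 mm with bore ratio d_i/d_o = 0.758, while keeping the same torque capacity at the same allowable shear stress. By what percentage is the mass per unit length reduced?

Equal τ_max and T ⇒ the solid shaft needs d_s³ = d_o³(1−k⁴), so d_s = 43.8·(1−0.758⁴)^(1/3) = 38.32 mm.
Area ratio A_h/A_s = d_o²(1−k²)/d_s² = (1−k²)/(1−k⁴)^(2/3) = 0.5557.
Mass saving = 1 − 0.5557 = 44.4 %.

44.4 %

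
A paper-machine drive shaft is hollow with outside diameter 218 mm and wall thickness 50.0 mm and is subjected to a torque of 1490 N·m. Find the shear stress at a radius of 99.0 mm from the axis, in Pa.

J = π(d_o⁴ − d_i⁴)/32 = π(0.218⁴ − 0.118⁴)/32 = 2.027×10^-4 m⁴.
Shear stress varies linearly with radius: τ = T·r/J = 1490 × 0.0990 / 2.027×10^-4 = 7.277×10^5 Pa.

728000 Pa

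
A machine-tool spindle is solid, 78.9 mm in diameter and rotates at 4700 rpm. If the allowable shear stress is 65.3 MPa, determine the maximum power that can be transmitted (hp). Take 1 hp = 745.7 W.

4160 hp

J = πd⁴/32 = π(0.0789)⁴/32 = 3.805×10^-6 m⁴.
T_max = τ_allow·J/r = 6.53×10^7 × 3.805×10^-6 / 0.0395 = 6298 N·m.
ω = 2π·4700/60 = 492.2 rad/s, so P_max = T_max·ω = 3.100×10^6 W.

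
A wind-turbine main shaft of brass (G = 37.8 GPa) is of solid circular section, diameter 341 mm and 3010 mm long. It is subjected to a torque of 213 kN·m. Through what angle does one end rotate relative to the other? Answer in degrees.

0.732°

J = πd⁴/32 = π(0.341)⁴/32 = 1.327×10^-3 m⁴.
θ = T·L/(G·J) = 213000 × 3.01 / (37.8×10⁹ × 1.327×10^-3) = 0.01278 rad.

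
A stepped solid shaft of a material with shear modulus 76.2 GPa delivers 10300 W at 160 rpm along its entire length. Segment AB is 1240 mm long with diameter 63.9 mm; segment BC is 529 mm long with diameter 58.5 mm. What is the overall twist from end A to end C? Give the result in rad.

0.00982 rad

ω = 2π·160/60 = 16.76 rad/s, so T = P/ω = 10300 / 16.76 = 614.7 N·m.
J_AB = π(0.0639)⁴/32 = 1.64×10^-6 m⁴; J_BC = π(0.0585)⁴/32 = 1.15×10^-6 m⁴.
θ = (T/G)·Σ L_i/J_i = (614.7/76.2×10⁹)·(1.24/1.64×10^-6 + 0.529/1.15×10^-6) = 9.823×10^-3 rad.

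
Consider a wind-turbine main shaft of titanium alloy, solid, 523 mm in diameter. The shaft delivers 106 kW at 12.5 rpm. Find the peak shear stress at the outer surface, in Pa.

ω = 2π·12.5/60 = 1.309 rad/s, so T = P/ω = 106×10³ / 1.309 = 80980 N·m.
J = πd⁴/32 = π(0.523)⁴/32 = 7.345×10^-3 m⁴.
τ_max = T·r/J = 80980 × 0.262 / 7.345×10^-3 = 2.883×10^6 Pa.

2.88e6 Pa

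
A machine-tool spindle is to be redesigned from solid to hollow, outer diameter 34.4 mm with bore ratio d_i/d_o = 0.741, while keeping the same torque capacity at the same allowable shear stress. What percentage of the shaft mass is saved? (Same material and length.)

42.7 %

Equal τ_max and T ⇒ the solid shaft needs d_s³ = d_o³(1−k⁴), so d_s = 34.4·(1−0.741⁴)^(1/3) = 30.52 mm.
Area ratio A_h/A_s = d_o²(1−k²)/d_s² = (1−k²)/(1−k⁴)^(2/3) = 0.5728.
Mass saving = 1 − 0.5728 = 42.7 %.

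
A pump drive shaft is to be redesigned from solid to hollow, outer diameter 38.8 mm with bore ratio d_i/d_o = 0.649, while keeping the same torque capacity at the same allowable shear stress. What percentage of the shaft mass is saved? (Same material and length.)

34.1 %

Equal τ_max and T ⇒ the solid shaft needs d_s³ = d_o³(1−k⁴), so d_s = 38.8·(1−0.649⁴)^(1/3) = 36.35 mm.
Area ratio A_h/A_s = d_o²(1−k²)/d_s² = (1−k²)/(1−k⁴)^(2/3) = 0.6593.
Mass saving = 1 − 0.6593 = 34.1 %.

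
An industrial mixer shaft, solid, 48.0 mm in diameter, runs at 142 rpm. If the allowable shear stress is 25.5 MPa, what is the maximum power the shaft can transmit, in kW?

8.23 kW

J = πd⁴/32 = π(0.0480)⁴/32 = 5.212×10^-7 m⁴.
T_max = τ_allow·J/r = 2.55×10^7 × 5.212×10^-7 / 0.0240 = 553.7 N·m.
ω = 2π·142/60 = 14.87 rad/s, so P_max = T_max·ω = 8234 W.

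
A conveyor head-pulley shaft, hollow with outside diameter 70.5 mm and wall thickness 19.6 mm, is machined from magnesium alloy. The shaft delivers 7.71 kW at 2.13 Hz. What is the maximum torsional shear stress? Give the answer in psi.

1260 psi

ω = 2π·2.13 = 13.38 rad/s, so T = P/ω = 7.71×10³ / 13.38 = 576.1 N·m.
J = π(d_o⁴ − d_i⁴)/32 = π(0.0705⁴ − 0.0313⁴)/32 = 2.331×10^-6 m⁴.
τ_max = T·r/J = 576.1 × 0.0352 / 2.331×10^-6 = 8.712×10^6 Pa.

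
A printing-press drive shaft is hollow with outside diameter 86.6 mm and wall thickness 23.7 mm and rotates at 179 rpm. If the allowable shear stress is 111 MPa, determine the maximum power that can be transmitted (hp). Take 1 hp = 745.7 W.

341 hp

J = π(d_o⁴ − d_i⁴)/32 = π(0.0866⁴ − 0.0392⁴)/32 = 5.290×10^-6 m⁴.
T_max = τ_allow·J/r = 1.11×10^8 × 5.290×10^-6 / 0.0433 = 13560 N·m.
ω = 2π·179/60 = 18.74 rad/s, so P_max = T_max·ω = 2.542×10^5 W.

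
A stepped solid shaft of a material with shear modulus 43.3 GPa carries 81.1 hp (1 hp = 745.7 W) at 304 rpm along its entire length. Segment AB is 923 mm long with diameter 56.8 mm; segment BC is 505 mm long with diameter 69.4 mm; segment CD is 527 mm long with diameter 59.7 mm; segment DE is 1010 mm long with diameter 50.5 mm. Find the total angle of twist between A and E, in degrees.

7.87°

ω = 2π·304/60 = 31.83 rad/s, so T = P/ω = 81.1×745.7 / 31.83 = 1900 N·m.
J_AB = π(0.0568)⁴/32 = 1.02×10^-6 m⁴; J_BC = π(0.0694)⁴/32 = 2.28×10^-6 m⁴; J_CD = π(0.0597)⁴/32 = 1.25×10^-6 m⁴; J_DE = π(0.0505)⁴/32 = 6.39×10^-7 m⁴.
θ = (T/G)·Σ L_i/J_i = (1900/43.3×10⁹)·(0.923/1.02×10^-6 + 0.505/2.28×10^-6 + 0.527/1.25×10^-6 + 1.01/6.39×10^-7) = 0.1373 rad.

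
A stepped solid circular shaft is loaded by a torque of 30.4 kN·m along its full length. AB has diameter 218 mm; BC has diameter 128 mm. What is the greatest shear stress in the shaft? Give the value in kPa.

Under the same torque, τ_max = 16T/(πd³) is largest where d is smallest — segment BC (d = 128 mm).
τ_max = 16·30400/(π·(0.128)³) = 7.383×10^7 Pa.

73800 kPa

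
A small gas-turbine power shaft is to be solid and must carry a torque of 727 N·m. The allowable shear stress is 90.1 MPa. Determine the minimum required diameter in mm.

For a solid shaft τ_max = 16T/(πd³), so d = (16T/(π τ_allow))^(1/3) = (16·727.0/(π·9.01×10^7))^(1/3) = 0.03451 m.

34.5 mm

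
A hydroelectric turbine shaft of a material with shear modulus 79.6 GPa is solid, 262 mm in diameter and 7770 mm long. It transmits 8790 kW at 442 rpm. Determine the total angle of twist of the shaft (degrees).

2.30°

ω = 2π·442/60 = 46.29 rad/s, so T = P/ω = 8790×10³ / 46.29 = 189900 N·m.
J = πd⁴/32 = π(0.262)⁴/32 = 4.626×10^-4 m⁴.
θ = T·L/(G·J) = 189900 × 7.77 / (79.6×10⁹ × 4.626×10^-4) = 0.04007 rad.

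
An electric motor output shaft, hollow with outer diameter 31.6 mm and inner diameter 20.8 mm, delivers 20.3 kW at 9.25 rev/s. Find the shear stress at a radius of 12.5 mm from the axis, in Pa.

ω = 2π·9.25 = 58.12 rad/s, so T = P/ω = 20.3×10³ / 58.12 = 349.3 N·m.
J = π(d_o⁴ − d_i⁴)/32 = π(0.0316⁴ − 0.0208⁴)/32 = 7.952×10^-8 m⁴.
Shear stress varies linearly with radius: τ = T·r/J = 349.3 × 0.0125 / 7.952×10^-8 = 5.491×10^7 Pa.

5.49e7 Pa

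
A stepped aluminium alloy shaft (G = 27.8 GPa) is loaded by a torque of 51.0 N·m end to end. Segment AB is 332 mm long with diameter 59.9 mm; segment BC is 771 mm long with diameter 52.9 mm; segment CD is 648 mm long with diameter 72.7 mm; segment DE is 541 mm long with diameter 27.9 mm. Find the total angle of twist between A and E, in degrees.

1.11°

J_AB = π(0.0599)⁴/32 = 1.26×10^-6 m⁴; J_BC = π(0.0529)⁴/32 = 7.69×10^-7 m⁴; J_CD = π(0.0727)⁴/32 = 2.74×10^-6 m⁴; J_DE = π(0.0279)⁴/32 = 5.95×10^-8 m⁴.
θ = (T/G)·Σ L_i/J_i = (51.00/27.8×10⁹)·(0.332/1.26×10^-6 + 0.771/7.69×10^-7 + 0.648/2.74×10^-6 + 0.541/5.95×10^-8) = 0.01944 rad.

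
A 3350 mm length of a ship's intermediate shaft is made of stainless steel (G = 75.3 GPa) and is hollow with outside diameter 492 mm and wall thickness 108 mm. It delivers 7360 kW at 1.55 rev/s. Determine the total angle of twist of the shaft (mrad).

ω = 2π·1.55 = 9.739 rad/s, so T = P/ω = 7360×10³ / 9.739 = 755700 N·m.
J = π(d_o⁴ − d_i⁴)/32 = π(0.492⁴ − 0.276⁴)/32 = 5.183×10^-3 m⁴.
θ = T·L/(G·J) = 755700 × 3.35 / (75.3×10⁹ × 5.183×10^-3) = 6.487×10^-3 rad.

6.49 mrad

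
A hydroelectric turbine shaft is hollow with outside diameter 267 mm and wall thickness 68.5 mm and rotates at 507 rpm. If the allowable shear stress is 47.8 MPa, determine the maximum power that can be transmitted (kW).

8950 kW

J = π(d_o⁴ − d_i⁴)/32 = π(0.267⁴ − 0.130⁴)/32 = 4.709×10^-4 m⁴.
T_max = τ_allow·J/r = 4.78×10^7 × 4.709×10^-4 / 0.134 = 168600 N·m.
ω = 2π·507/60 = 53.09 rad/s, so P_max = T_max·ω = 8.952×10^6 W.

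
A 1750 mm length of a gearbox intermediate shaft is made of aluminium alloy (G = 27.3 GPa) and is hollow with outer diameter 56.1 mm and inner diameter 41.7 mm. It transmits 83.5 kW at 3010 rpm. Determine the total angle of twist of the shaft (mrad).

25.1 mrad

ω = 2π·3010/60 = 315.2 rad/s, so T = P/ω = 83.5×10³ / 315.2 = 264.9 N·m.
J = π(d_o⁴ − d_i⁴)/32 = π(0.0561⁴ − 0.0417⁴)/32 = 6.756×10^-7 m⁴.
θ = T·L/(G·J) = 264.9 × 1.75 / (27.3×10⁹ × 6.756×10^-7) = 0.02514 rad.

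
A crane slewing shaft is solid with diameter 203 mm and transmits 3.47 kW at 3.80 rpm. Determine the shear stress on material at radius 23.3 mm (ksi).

ω = 2π·3.80/60 = 0.3979 rad/s, so T = P/ω = 3.47×10³ / 0.3979 = 8720 N·m.
J = πd⁴/32 = π(0.203)⁴/32 = 1.667×10^-4 m⁴.
Shear stress varies linearly with radius: τ = T·r/J = 8720 × 0.0233 / 1.667×10^-4 = 1.219×10^6 Pa.

0.177 ksi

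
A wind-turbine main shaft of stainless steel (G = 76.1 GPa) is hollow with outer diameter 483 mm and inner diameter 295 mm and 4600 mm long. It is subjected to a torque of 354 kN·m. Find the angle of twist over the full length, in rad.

0.00465 rad

J = π(d_o⁴ − d_i⁴)/32 = π(0.483⁴ − 0.295⁴)/32 = 4.600×10^-3 m⁴.
θ = T·L/(G·J) = 354000 × 4.60 / (76.1×10⁹ × 4.600×10^-3) = 4.652×10^-3 rad.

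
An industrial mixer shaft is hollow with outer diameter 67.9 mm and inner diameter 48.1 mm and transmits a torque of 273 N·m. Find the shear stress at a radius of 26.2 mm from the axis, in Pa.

4.58e6 Pa

J = π(d_o⁴ − d_i⁴)/32 = π(0.0679⁴ − 0.0481⁴)/32 = 1.561×10^-6 m⁴.
Shear stress varies linearly with radius: τ = T·r/J = 273.0 × 0.0262 / 1.561×10^-6 = 4.581×10^6 Pa.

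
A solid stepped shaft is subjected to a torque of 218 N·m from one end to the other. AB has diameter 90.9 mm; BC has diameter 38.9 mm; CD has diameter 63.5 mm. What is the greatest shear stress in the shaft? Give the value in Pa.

Under the same torque, τ_max = 16T/(πd³) is largest where d is smallest — segment BC (d = 38.9 mm).
τ_max = 16·218.0/(π·(0.0389)³) = 1.886×10^7 Pa.

1.89e7 Pa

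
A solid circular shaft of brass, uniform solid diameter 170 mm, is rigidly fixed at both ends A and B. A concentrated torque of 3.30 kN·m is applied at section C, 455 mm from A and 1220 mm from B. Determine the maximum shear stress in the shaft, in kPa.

2490 kPa

With uniform GJ and both ends fixed, compatibility θ_AC = θ_CB gives T_A·a = T_B·b, together with T_A + T_B = T₀.
T_A = T₀·b/(a+b) = 3300·1220/1675 = 2404 N·m; T_B = 896.4 N·m.
τ in each portion: τ_AC = 2.49×10^6 Pa, τ_CB = 9.29×10^5 Pa; maximum is in AC.
τ_max = T_AC·r/J = 2404·0.0850/8.20×10^-5 = 2.492×10^6 Pa.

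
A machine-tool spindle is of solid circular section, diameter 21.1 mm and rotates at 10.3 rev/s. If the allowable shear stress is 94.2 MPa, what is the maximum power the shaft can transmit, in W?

J = πd⁴/32 = π(0.0211)⁴/32 = 1.946×10^-8 m⁴.
T_max = τ_allow·J/r = 9.42×10^7 × 1.946×10^-8 / 0.0106 = 173.8 N·m.
ω = 2π·10.3 = 64.72 rad/s, so P_max = T_max·ω = 1.124×10^4 W.

11200 W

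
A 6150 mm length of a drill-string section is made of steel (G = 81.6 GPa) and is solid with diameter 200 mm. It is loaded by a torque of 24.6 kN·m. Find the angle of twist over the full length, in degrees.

J = πd⁴/32 = π(0.200)⁴/32 = 1.571×10^-4 m⁴.
θ = T·L/(G·J) = 24600 × 6.15 / (81.6×10⁹ × 1.571×10^-4) = 0.01180 rad.

0.676°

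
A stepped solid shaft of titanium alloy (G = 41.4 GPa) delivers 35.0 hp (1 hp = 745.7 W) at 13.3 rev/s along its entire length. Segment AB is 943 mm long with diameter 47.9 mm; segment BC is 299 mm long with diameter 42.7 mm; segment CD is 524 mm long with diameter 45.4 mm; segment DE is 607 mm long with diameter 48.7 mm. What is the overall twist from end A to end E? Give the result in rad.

ω = 2π·13.3 = 83.57 rad/s, so T = P/ω = 35.0×745.7 / 83.57 = 312.3 N·m.
J_AB = π(0.0479)⁴/32 = 5.17×10^-7 m⁴; J_BC = π(0.0427)⁴/32 = 3.26×10^-7 m⁴; J_CD = π(0.0454)⁴/32 = 4.17×10^-7 m⁴; J_DE = π(0.0487)⁴/32 = 5.52×10^-7 m⁴.
θ = (T/G)·Σ L_i/J_i = (312.3/41.4×10⁹)·(0.943/5.17×10^-7 + 0.299/3.26×10^-7 + 0.524/4.17×10^-7 + 0.607/5.52×10^-7) = 0.03845 rad.

0.0384 rad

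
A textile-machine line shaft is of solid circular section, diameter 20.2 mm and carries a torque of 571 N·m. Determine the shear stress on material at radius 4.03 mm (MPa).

J = πd⁴/32 = π(0.0202)⁴/32 = 1.635×10^-8 m⁴.
Shear stress varies linearly with radius: τ = T·r/J = 571.0 × 0.00403 / 1.635×10^-8 = 1.408×10^8 Pa.

141 MPa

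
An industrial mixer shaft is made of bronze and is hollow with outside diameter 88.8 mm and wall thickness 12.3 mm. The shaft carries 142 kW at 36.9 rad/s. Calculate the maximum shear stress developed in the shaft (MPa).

38.5 MPa

ω = 36.9 rad/s, so T = P/ω = 142×10³ / 36.90 = 3848 N·m.
J = π(d_o⁴ − d_i⁴)/32 = π(0.0888⁴ − 0.0642⁴)/32 = 4.437×10^-6 m⁴.
τ_max = T·r/J = 3848 × 0.0444 / 4.437×10^-6 = 3.851×10^7 Pa.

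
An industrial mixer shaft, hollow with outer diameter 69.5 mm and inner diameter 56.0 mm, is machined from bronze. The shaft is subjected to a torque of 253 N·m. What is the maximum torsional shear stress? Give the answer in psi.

962 psi

J = π(d_o⁴ − d_i⁴)/32 = π(0.0695⁴ − 0.0560⁴)/32 = 1.325×10^-6 m⁴.
τ_max = T·r/J = 253.0 × 0.0348 / 1.325×10^-6 = 6.635×10^6 Pa.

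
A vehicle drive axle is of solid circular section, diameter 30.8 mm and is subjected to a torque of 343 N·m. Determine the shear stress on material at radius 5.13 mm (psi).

2890 psi

J = πd⁴/32 = π(0.0308)⁴/32 = 8.835×10^-8 m⁴.
Shear stress varies linearly with radius: τ = T·r/J = 343.0 × 0.00513 / 8.835×10^-8 = 1.992×10^7 Pa.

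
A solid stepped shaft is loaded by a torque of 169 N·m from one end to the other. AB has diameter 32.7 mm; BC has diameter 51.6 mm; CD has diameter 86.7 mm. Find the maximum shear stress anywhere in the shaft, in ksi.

3.57 ksi

Under the same torque, τ_max = 16T/(πd³) is largest where d is smallest — segment AB (d = 32.7 mm).
τ_max = 16·169.0/(π·(0.0327)³) = 2.462×10^7 Pa.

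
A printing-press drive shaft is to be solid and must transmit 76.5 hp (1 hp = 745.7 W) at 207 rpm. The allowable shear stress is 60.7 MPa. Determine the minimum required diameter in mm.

60.4 mm

ω = 2π·207/60 = 21.68 rad/s, so T = P/ω = 76.5×745.7 / 21.68 = 2632 N·m.
For a solid shaft τ_max = 16T/(πd³), so d = (16T/(π τ_allow))^(1/3) = (16·2632/(π·6.07×10^7))^(1/3) = 0.06044 m.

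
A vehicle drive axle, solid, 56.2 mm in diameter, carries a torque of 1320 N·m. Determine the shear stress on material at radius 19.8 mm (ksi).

J = πd⁴/32 = π(0.0562)⁴/32 = 9.794×10^-7 m⁴.
Shear stress varies linearly with radius: τ = T·r/J = 1320 × 0.0198 / 9.794×10^-7 = 2.669×10^7 Pa.

3.87 ksi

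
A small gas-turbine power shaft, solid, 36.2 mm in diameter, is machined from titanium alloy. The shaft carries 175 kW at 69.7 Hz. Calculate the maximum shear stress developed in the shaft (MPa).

42.9 MPa

ω = 2π·69.7 = 437.9 rad/s, so T = P/ω = 175×10³ / 437.9 = 399.6 N·m.
J = πd⁴/32 = π(0.0362)⁴/32 = 1.686×10^-7 m⁴.
τ_max = T·r/J = 399.6 × 0.0181 / 1.686×10^-7 = 4.290×10^7 Pa.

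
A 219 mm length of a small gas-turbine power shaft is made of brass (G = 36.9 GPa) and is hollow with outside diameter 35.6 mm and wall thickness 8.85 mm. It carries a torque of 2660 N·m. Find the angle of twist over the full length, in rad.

J = π(d_o⁴ − d_i⁴)/32 = π(0.0356⁴ − 0.0179⁴)/32 = 1.476×10^-7 m⁴.
θ = T·L/(G·J) = 2660 × 0.219 / (36.9×10⁹ × 1.476×10^-7) = 0.1070 rad.

0.107 rad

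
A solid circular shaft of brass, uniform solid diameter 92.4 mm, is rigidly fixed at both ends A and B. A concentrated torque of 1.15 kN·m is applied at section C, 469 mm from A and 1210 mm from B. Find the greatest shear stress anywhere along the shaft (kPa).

5350 kPa

With uniform GJ and both ends fixed, compatibility θ_AC = θ_CB gives T_A·a = T_B·b, together with T_A + T_B = T₀.
T_A = T₀·b/(a+b) = 1150·1210/1679 = 828.8 N·m; T_B = 321.2 N·m.
τ in each portion: τ_AC = 5.35×10^6 Pa, τ_CB = 2.07×10^6 Pa; maximum is in AC.
τ_max = T_AC·r/J = 828.8·0.0462/7.16×10^-6 = 5.350×10^6 Pa.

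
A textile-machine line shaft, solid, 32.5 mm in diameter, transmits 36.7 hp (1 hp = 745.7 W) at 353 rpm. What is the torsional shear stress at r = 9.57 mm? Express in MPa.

ω = 2π·353/60 = 36.97 rad/s, so T = P/ω = 36.7×745.7 / 36.97 = 740.3 N·m.
J = πd⁴/32 = π(0.0325)⁴/32 = 1.095×10^-7 m⁴.
Shear stress varies linearly with radius: τ = T·r/J = 740.3 × 0.00957 / 1.095×10^-7 = 6.469×10^7 Pa.

64.7 MPa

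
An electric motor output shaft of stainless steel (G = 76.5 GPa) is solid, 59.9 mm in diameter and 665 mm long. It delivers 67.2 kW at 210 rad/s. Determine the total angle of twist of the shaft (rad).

0.00220 rad

ω = 210 rad/s, so T = P/ω = 67.2×10³ / 210.0 = 320.0 N·m.
J = πd⁴/32 = π(0.0599)⁴/32 = 1.264×10^-6 m⁴.
θ = T·L/(G·J) = 320.0 × 0.665 / (76.5×10⁹ × 1.264×10^-6) = 2.201×10^-3 rad.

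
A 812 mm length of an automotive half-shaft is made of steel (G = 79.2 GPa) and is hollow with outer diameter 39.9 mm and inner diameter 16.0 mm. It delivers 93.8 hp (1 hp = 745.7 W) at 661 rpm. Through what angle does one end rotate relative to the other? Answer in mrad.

42.7 mrad

ω = 2π·661/60 = 69.22 rad/s, so T = P/ω = 93.8×745.7 / 69.22 = 1011 N·m.
J = π(d_o⁴ − d_i⁴)/32 = π(0.0399⁴ − 0.0160⁴)/32 = 2.424×10^-7 m⁴.
θ = T·L/(G·J) = 1011 × 0.812 / (79.2×10⁹ × 2.424×10^-7) = 0.04274 rad.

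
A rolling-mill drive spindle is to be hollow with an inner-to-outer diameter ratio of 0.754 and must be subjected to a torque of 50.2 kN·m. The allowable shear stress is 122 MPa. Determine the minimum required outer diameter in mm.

146 mm

For a hollow shaft with d_i/d_o = 0.754: τ_max = 16T/(π d_o³ (1−k⁴)), so d_o = [16T/(π τ_allow (1−k⁴))]^(1/3) = [16·50200/(π·1.22×10^8·0.6768)]^(1/3) = 0.1458 m.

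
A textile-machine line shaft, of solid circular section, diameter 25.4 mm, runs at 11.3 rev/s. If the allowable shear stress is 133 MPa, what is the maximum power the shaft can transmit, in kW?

J = πd⁴/32 = π(0.0254)⁴/32 = 4.086×10^-8 m⁴.
T_max = τ_allow·J/r = 1.33×10^8 × 4.086×10^-8 / 0.0127 = 427.9 N·m.
ω = 2π·11.3 = 71.00 rad/s, so P_max = T_max·ω = 3.038×10^4 W.

30.4 kW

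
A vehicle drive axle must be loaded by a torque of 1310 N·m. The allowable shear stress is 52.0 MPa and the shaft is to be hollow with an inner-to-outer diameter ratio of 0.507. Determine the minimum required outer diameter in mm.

For a hollow shaft with d_i/d_o = 0.507: τ_max = 16T/(π d_o³ (1−k⁴)), so d_o = [16T/(π τ_allow (1−k⁴))]^(1/3) = [16·1310/(π·5.20×10^7·0.9339)]^(1/3) = 0.05160 m.

51.6 mm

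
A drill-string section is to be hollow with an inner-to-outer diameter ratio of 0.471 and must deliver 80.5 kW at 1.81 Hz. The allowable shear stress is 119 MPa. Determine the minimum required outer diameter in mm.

68.3 mm

ω = 2π·1.81 = 11.37 rad/s, so T = P/ω = 80.5×10³ / 11.37 = 7078 N·m.
For a hollow shaft with d_i/d_o = 0.471: τ_max = 16T/(π d_o³ (1−k⁴)), so d_o = [16T/(π τ_allow (1−k⁴))]^(1/3) = [16·7078/(π·1.19×10^8·0.9508)]^(1/3) = 0.06830 m.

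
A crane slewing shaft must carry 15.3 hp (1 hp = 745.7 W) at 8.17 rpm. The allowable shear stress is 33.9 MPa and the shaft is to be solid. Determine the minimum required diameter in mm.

126 mm

ω = 2π·8.17/60 = 0.8556 rad/s, so T = P/ω = 15.3×745.7 / 0.8556 = 13340 N·m.
For a solid shaft τ_max = 16T/(πd³), so d = (16T/(π τ_allow))^(1/3) = (16·13340/(π·3.39×10^7))^(1/3) = 0.1261 m.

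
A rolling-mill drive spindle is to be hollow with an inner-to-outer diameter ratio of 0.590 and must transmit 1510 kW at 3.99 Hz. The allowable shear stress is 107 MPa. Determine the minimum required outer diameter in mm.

ω = 2π·3.99 = 25.07 rad/s, so T = P/ω = 1510×10³ / 25.07 = 60230 N·m.
For a hollow shaft with d_i/d_o = 0.590: τ_max = 16T/(π d_o³ (1−k⁴)), so d_o = [16T/(π τ_allow (1−k⁴))]^(1/3) = [16·60230/(π·1.07×10^8·0.8788)]^(1/3) = 0.1483 m.

148 mm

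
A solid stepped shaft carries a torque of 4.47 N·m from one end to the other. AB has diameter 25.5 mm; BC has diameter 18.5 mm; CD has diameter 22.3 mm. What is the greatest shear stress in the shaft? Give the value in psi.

521 psi

Under the same torque, τ_max = 16T/(πd³) is largest where d is smallest — segment BC (d = 18.5 mm).
τ_max = 16·4.470/(π·(0.0185)³) = 3.596×10^6 Pa.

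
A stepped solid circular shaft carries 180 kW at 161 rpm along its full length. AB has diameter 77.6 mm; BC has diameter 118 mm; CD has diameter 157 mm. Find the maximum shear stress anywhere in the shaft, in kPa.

116000 kPa

ω = 2π·161/60 = 16.86 rad/s, so T = P/ω = 180×10³ / 16.86 = 10680 N·m.
Under the same torque, τ_max = 16T/(πd³) is largest where d is smallest — segment AB (d = 77.6 mm).
τ_max = 16·10680/(π·(0.0776)³) = 1.164×10^8 Pa.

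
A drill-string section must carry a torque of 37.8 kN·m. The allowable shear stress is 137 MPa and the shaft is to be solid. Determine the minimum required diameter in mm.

112 mm

For a solid shaft τ_max = 16T/(πd³), so d = (16T/(π τ_allow))^(1/3) = (16·37800/(π·1.37×10^8))^(1/3) = 0.1120 m.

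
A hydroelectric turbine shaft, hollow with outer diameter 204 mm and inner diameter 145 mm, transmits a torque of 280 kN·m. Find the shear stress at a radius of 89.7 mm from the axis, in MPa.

198 MPa

J = π(d_o⁴ − d_i⁴)/32 = π(0.204⁴ − 0.145⁴)/32 = 1.266×10^-4 m⁴.
Shear stress varies linearly with radius: τ = T·r/J = 280000 × 0.0897 / 1.266×10^-4 = 1.983×10^8 Pa.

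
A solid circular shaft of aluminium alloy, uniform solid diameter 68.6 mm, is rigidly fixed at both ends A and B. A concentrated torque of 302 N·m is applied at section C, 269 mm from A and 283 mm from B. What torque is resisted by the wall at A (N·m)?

With uniform GJ and both ends fixed, compatibility θ_AC = θ_CB gives T_A·a = T_B·b, together with T_A + T_B = T₀.
T_A = T₀·b/(a+b) = 302.0·283/552.0 = 154.8 N·m; T_B = 147.2 N·m.

155 N·m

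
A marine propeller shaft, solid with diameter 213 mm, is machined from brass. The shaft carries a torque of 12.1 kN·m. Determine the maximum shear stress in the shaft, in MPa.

6.38 MPa

J = πd⁴/32 = π(0.213)⁴/32 = 2.021×10^-4 m⁴.
τ_max = T·r/J = 12100 × 0.106 / 2.021×10^-4 = 6.377×10^6 Pa.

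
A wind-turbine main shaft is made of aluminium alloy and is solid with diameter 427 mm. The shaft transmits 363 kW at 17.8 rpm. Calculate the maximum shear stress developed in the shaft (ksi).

1.85 ksi

ω = 2π·17.8/60 = 1.864 rad/s, so T = P/ω = 363×10³ / 1.864 = 194700 N·m.
J = πd⁴/32 = π(0.427)⁴/32 = 3.264×10^-3 m⁴.
τ_max = T·r/J = 194700 × 0.213 / 3.264×10^-3 = 1.274×10^7 Pa.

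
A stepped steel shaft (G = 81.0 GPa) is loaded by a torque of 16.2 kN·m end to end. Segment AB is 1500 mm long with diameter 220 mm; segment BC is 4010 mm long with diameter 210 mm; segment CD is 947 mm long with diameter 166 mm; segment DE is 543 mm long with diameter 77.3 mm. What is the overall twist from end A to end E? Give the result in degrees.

J_AB = π(0.220)⁴/32 = 2.30×10^-4 m⁴; J_BC = π(0.210)⁴/32 = 1.91×10^-4 m⁴; J_CD = π(0.166)⁴/32 = 7.45×10^-5 m⁴; J_DE = π(0.0773)⁴/32 = 3.51×10^-6 m⁴.
θ = (T/G)·Σ L_i/J_i = (16200/81.0×10⁹)·(1.50/2.30×10^-4 + 4.01/1.91×10^-4 + 0.947/7.45×10^-5 + 0.543/3.51×10^-6) = 0.03903 rad.

2.24°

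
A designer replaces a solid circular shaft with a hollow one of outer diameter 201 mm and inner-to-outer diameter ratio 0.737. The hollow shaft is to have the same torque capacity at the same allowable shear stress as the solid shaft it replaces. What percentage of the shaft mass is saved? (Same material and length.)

42.3 %

Equal τ_max and T ⇒ the solid shaft needs d_s³ = d_o³(1−k⁴), so d_s = 201·(1−0.737⁴)^(1/3) = 178.9 mm.
Area ratio A_h/A_s = d_o²(1−k²)/d_s² = (1−k²)/(1−k⁴)^(2/3) = 0.5767.
Mass saving = 1 − 0.5767 = 42.3 %.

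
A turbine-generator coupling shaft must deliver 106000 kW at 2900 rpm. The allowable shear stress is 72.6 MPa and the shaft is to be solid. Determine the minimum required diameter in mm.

290 mm

ω = 2π·2900/60 = 303.7 rad/s, so T = P/ω = 106000×10³ / 303.7 = 349000 N·m.
For a solid shaft τ_max = 16T/(πd³), so d = (16T/(π τ_allow))^(1/3) = (16·349000/(π·7.26×10^7))^(1/3) = 0.2904 m.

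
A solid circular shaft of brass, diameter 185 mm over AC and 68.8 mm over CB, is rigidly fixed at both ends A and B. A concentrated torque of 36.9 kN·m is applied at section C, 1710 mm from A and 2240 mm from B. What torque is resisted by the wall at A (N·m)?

Compatibility: T_A·a/J_AC = T_B·b/J_CB with T_A + T_B = T₀.
J_AC = 1.15×10^-4 m⁴, J_CB = 2.20×10^-6 m⁴, so T_A = T₀·(J_AC/a)/((J_AC/a)+(J_CB/b)) = 36370 N·m, T_B = 531.1 N·m.

36400 N·m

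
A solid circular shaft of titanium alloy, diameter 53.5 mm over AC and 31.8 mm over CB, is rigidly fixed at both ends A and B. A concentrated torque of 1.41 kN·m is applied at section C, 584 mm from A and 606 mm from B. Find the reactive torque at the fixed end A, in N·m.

1260 N·m

Compatibility: T_A·a/J_AC = T_B·b/J_CB with T_A + T_B = T₀.
J_AC = 8.04×10^-7 m⁴, J_CB = 1.00×10^-7 m⁴, so T_A = T₀·(J_AC/a)/((J_AC/a)+(J_CB/b)) = 1259 N·m, T_B = 151.4 N·m.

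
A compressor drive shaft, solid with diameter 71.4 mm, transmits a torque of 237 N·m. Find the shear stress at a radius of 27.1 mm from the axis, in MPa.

J = πd⁴/32 = π(0.0714)⁴/32 = 2.551×10^-6 m⁴.
Shear stress varies linearly with radius: τ = T·r/J = 237.0 × 0.0271 / 2.551×10^-6 = 2.517×10^6 Pa.

2.52 MPa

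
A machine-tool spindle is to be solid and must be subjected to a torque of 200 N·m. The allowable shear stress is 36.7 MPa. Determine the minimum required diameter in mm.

For a solid shaft τ_max = 16T/(πd³), so d = (16T/(π τ_allow))^(1/3) = (16·200.0/(π·3.67×10^7))^(1/3) = 0.03028 m.

30.3 mm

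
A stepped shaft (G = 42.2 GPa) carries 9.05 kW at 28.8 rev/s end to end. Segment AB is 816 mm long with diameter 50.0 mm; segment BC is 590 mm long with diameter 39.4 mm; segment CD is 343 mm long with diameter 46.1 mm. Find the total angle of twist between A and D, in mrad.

5.45 mrad

ω = 2π·28.8 = 181.0 rad/s, so T = P/ω = 9.05×10³ / 181.0 = 50.01 N·m.
J_AB = π(0.0500)⁴/32 = 6.14×10^-7 m⁴; J_BC = π(0.0394)⁴/32 = 2.37×10^-7 m⁴; J_CD = π(0.0461)⁴/32 = 4.43×10^-7 m⁴.
θ = (T/G)·Σ L_i/J_i = (50.01/42.2×10⁹)·(0.816/6.14×10^-7 + 0.590/2.37×10^-7 + 0.343/4.43×10^-7) = 5.448×10^-3 rad.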